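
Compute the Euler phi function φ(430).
168

430 = 2 × 5 × 43
φ(n) = n × ∏(1 - 1/p) for each prime p dividing n
φ(430) = 430 × (1 - 1/2) × (1 - 1/5) × (1 - 1/43) = 168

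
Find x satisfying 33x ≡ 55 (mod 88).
x ≡ 7 (mod 8)

gcd(33, 88) = 11, which divides 55, so solutions exist.
Divide through by 11: 3x ≡ 5 (mod 8).
Find 3^(-1) mod 8 by the extended Euclidean algorithm:
8 = 2 × 3 + 2  ⟹  2 = (1)·8 + (-2)·3
3 = 1 × 2 + 1  ⟹  1 = (-1)·8 + (3)·3
So (3)·3 ≡ 1 (mod 8), i.e. 3^(-1) ≡ 3 (mod 8).
x ≡ 3 × 5 = 15 ≡ 7 (mod 8).
Check: 33 × 7 = 231 ≡ 55 (mod 88).
x ≡ 7 (mod 8), giving 11 solutions mod 88.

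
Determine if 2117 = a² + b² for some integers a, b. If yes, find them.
1² + 46² (a=1, b=46)

Factorization: 2117 = 29 × 73
By Fermat: n is sum of two squares iff every prime p ≡ 3 (mod 4) appears to even power.
All primes ≡ 3 (mod 4) appear to even power.
Search a = 0, 1, 2, … for 2117 - a² a perfect square: first hit at a = 1: 2117 - 1 = 2116 = 46².
2117 = 1² + 46² = 1 + 2116 ✓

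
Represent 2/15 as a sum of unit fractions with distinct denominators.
1/8 + 1/120

Greedy algorithm:
2/15: ceiling(15/2) = 8, use 1/8
1/120: ceiling(120/1) = 120, use 1/120
Result: 2/15 = 1/8 + 1/120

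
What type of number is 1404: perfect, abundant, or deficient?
abundant

Proper divisors of 1404: sum = 1 + 2 + 3 + 4 + 6 + 9 + 12 + 13 + ... + 234 + 351 + 468 + 702 (23 divisors) = 2516
Since 2516 > 1404, 1404 is abundant.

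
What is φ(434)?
180

434 = 2 × 7 × 31
φ(n) = n × ∏(1 - 1/p) for each prime p dividing n
φ(434) = 434 × (1 - 1/2) × (1 - 1/7) × (1 - 1/31) = 180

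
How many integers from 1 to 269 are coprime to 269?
268

269 = 269
φ(n) = n × ∏(1 - 1/p) for each prime p dividing n
φ(269) = 269 × (1 - 1/269) = 268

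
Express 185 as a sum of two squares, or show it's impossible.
4² + 13² (a=4, b=13)

Factorization: 185 = 5 × 37
By Fermat: n is sum of two squares iff every prime p ≡ 3 (mod 4) appears to even power.
All primes ≡ 3 (mod 4) appear to even power.
Search a = 0, 1, 2, … for 185 - a² a perfect square: first hit at a = 4: 185 - 16 = 169 = 13².
185 = 4² + 13² = 16 + 169 ✓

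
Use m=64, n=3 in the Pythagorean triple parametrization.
(4087, 384, 4105)

Euclid's formula: a = m² - n², b = 2mn, c = m² + n²
m = 64, n = 3
a = 64² - 3² = 4096 - 9 = 4087
b = 2 × 64 × 3 = 384
c = 64² + 3² = 4096 + 9 = 4105
Verification: 4087² + 384² = 16703569 + 147456 = 16851025 = 4105² ✓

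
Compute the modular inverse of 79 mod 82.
27

gcd(79, 82) = 1, so the inverse exists.
Extended Euclidean algorithm on (82, 79):
82 = 1 × 79 + 3  ⟹  3 = (1)·82 + (-1)·79
79 = 26 × 3 + 1  ⟹  1 = (-26)·82 + (27)·79
So (27)·79 ≡ 1 (mod 82), i.e. 79^(-1) ≡ 27 (mod 82).
Check: 79 × 27 = 2133 ≡ 1 (mod 82)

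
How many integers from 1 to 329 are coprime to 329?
276

329 = 7 × 47
φ(n) = n × ∏(1 - 1/p) for each prime p dividing n
φ(329) = 329 × (1 - 1/7) × (1 - 1/47) = 276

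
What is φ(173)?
172

173 = 173
φ(n) = n × ∏(1 - 1/p) for each prime p dividing n
φ(173) = 173 × (1 - 1/173) = 172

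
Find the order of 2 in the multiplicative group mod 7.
3

7 is prime, so ord(2) divides φ(7) = 6.
Divisors of 6: 1, 2, 3, 6.
Repeated squaring: 2^1 ≡ 2, 2^2 ≡ 4, 2^4 ≡ 2 (mod 7).
Test 2^d mod 7 for each divisor d in increasing order:
2^1 ≡ 2
2^2 ≡ 4
2^3 = 2^2·2^1 ≡ 1  ← first divisor giving 1
The order is 3.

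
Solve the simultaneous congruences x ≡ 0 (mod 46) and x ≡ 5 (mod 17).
736

Using Chinese Remainder Theorem:
M = 46 × 17 = 782
M1 = 17, M2 = 46
y1 = 17^(-1) mod 46 = 19
y2 = 46^(-1) mod 17 = 10
x = (0×17×19 + 5×46×10) mod 782 = 736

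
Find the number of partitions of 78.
12132164

p(n) counts ways to write n as a sum of positive integers (order ignored).
Euler's pentagonal recurrence: p(k) = p(k-1) + p(k-2) - p(k-5) - p(k-7) + p(k-12) + p(k-15) - ... (offsets j(3j∓1)/2, signs ++--, p(0)=1, p(<0)=0).
DP table for k = 0..77: p(0)=1, p(1)=1, p(2)=2, p(3)=3, p(4)=5, p(5)=7, p(6)=11, p(7)=15, p(8)=22, p(9)=30, p(10)=42, p(11)=56, p(12)=77, p(13)=101, p(14)=135, p(15)=176, p(16)=231, p(17)=297, p(18)=385, p(19)=490, p(20)=627, p(21)=792, p(22)=1002, p(23)=1255, p(24)=1575, p(25)=1958, p(26)=2436, p(27)=3010, p(28)=3718, p(29)=4565, p(30)=5604, p(31)=6842, p(32)=8349, p(33)=10143, p(34)=12310, p(35)=14883, p(36)=17977, p(37)=21637, p(38)=26015, p(39)=31185, p(40)=37338, p(41)=44583, p(42)=53174, p(43)=63261, p(44)=75175, p(45)=89134, p(46)=105558, p(47)=124754, p(48)=147273, p(49)=173525, p(50)=204226, p(51)=239943, p(52)=281589, p(53)=329931, p(54)=386155, p(55)=451276, p(56)=526823, p(57)=614154, p(58)=715220, p(59)=831820, p(60)=966467, p(61)=1121505, p(62)=1300156, p(63)=1505499, p(64)=1741630, p(65)=2012558, p(66)=2323520, p(67)=2679689, p(68)=3087735, p(69)=3554345, p(70)=4087968, p(71)=4697205, p(72)=5392783, p(73)=6185689, p(74)=7089500, p(75)=8118264, p(76)=9289091, p(77)=10619863.
Final step: p(78) = p(77) + p(76) - p(73) - p(71) + p(66) + p(63) - p(56) - p(52) + p(43) + p(38) - p(27) - p(21) + p(8) + p(1)
= 10619863 + 9289091 - 6185689 - 4697205 + 2323520 + 1505499 - 526823 - 281589 + 63261 + 26015 - 3010 - 792 + 22 + 1
= 12132164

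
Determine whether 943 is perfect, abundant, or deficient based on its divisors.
deficient

Proper divisors of 943: sum = 1 + 23 + 41 = 65
Since 65 < 943, 943 is deficient.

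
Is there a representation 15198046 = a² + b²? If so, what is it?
Not possible

Factorization: 15198046 = 2 × 37 × 59^3
By Fermat: n is sum of two squares iff every prime p ≡ 3 (mod 4) appears to even power.
Prime(s) ≡ 3 (mod 4) with odd exponent: [(59, 3)]
Therefore 15198046 cannot be expressed as a² + b².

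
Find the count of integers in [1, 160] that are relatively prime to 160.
64

160 = 2^5 × 5
φ(n) = n × ∏(1 - 1/p) for each prime p dividing n
φ(160) = 160 × (1 - 1/2) × (1 - 1/5) = 64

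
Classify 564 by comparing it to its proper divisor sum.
abundant

Proper divisors of 564: sum = 1 + 2 + 3 + 4 + 6 + 12 + 47 + 94 + 141 + 188 + 282 = 780
Since 780 > 564, 564 is abundant.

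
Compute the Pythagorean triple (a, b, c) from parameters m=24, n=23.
(47, 1104, 1105)

Euclid's formula: a = m² - n², b = 2mn, c = m² + n²
m = 24, n = 23
a = 24² - 23² = 576 - 529 = 47
b = 2 × 24 × 23 = 1104
c = 24² + 23² = 576 + 529 = 1105
Verification: 47² + 1104² = 2209 + 1218816 = 1221025 = 1105² ✓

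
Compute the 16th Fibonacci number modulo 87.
30

Matrix identity: Q^n = [[F_(n+1), F_n], [F_n, F_(n-1)]] with Q = [[1,1],[1,0]].
n = 16 = 10000₂. Square-and-multiply, entries mod 87:
Q^1 = [[1,1],[1,0]]
Q^2 = (Q^1)² = [[2,1],[1,1]]
Q^4 = (Q^2)² = [[5,3],[3,2]]
Q^8 = (Q^4)² = [[34,21],[21,13]]
Q^16 = (Q^8)² = [[31,30],[30,1]]
F_16 mod 87 = Q^16[0][1] = 30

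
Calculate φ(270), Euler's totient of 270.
72

270 = 2 × 3^3 × 5
φ(n) = n × ∏(1 - 1/p) for each prime p dividing n
φ(270) = 270 × (1 - 1/2) × (1 - 1/3) × (1 - 1/5) = 72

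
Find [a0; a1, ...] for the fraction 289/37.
[7; 1, 4, 3, 2]

Euclidean algorithm steps:
289 = 7 × 37 + 30
37 = 1 × 30 + 7
30 = 4 × 7 + 2
7 = 3 × 2 + 1
2 = 2 × 1 + 0
Continued fraction: [7; 1, 4, 3, 2]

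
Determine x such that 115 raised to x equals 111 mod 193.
83

Baby-step giant-step with step n = ⌈√193⌉ = 14.
Baby steps 115^j mod 193 (j:value) for j=0..13: 0:1, 1:115, 2:101, 3:35, 4:165, 5:61, 6:67, 7:178, 8:12, 9:29, 10:54, 11:34, 12:50, 13:153.
Giant-step multiplier: 115^(-14) ≡ 115^(192-14) = 115^178 ≡ 187 (mod 193).
Giant steps γ_i = 111·187^i mod 193: γ_0=111, γ_1=106, γ_2=136, γ_3=149, γ_4=71, γ_5=153 (in table at j=13).
x = i·n + j = 5·14 + 13 = 83.
Check: 115^83 ≡ 111 (mod 193).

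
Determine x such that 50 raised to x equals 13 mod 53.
32

Baby-step giant-step with step n = ⌈√53⌉ = 8.
Baby steps 50^j mod 53 (j:value) for j=0..7: 0:1, 1:50, 2:9, 3:26, 4:28, 5:22, 6:40, 7:39.
Giant-step multiplier: 50^(-8) ≡ 50^(52-8) = 50^44 ≡ 24 (mod 53).
Giant steps γ_i = 13·24^i mod 53: γ_0=13, γ_1=47, γ_2=15, γ_3=42, γ_4=1 (in table at j=0).
x = i·n + j = 4·8 + 0 = 32.
Check: 50^32 ≡ 13 (mod 53).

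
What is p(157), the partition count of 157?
80630964769

p(n) counts ways to write n as a sum of positive integers (order ignored).
Euler's pentagonal recurrence: p(k) = p(k-1) + p(k-2) - p(k-5) - p(k-7) + p(k-12) + p(k-15) - ... (offsets j(3j∓1)/2, signs ++--, p(0)=1, p(<0)=0).
DP table for k = 0..156: p(0)=1, p(1)=1, p(2)=2, p(3)=3, p(4)=5, p(5)=7, p(6)=11, p(7)=15, p(8)=22, p(9)=30, p(10)=42, p(11)=56, p(12)=77, p(13)=101, p(14)=135, p(15)=176, p(16)=231, p(17)=297, p(18)=385, p(19)=490, p(20)=627, p(21)=792, p(22)=1002, p(23)=1255, p(24)=1575, p(25)=1958, p(26)=2436, p(27)=3010, p(28)=3718, p(29)=4565, p(30)=5604, p(31)=6842, p(32)=8349, p(33)=10143, p(34)=12310, p(35)=14883, p(36)=17977, p(37)=21637, p(38)=26015, p(39)=31185, p(40)=37338, p(41)=44583, p(42)=53174, p(43)=63261, p(44)=75175, p(45)=89134, p(46)=105558, p(47)=124754, p(48)=147273, p(49)=173525, p(50)=204226, p(51)=239943, p(52)=281589, p(53)=329931, p(54)=386155, p(55)=451276, p(56)=526823, p(57)=614154, p(58)=715220, p(59)=831820, p(60)=966467, p(61)=1121505, p(62)=1300156, p(63)=1505499, p(64)=1741630, p(65)=2012558, p(66)=2323520, p(67)=2679689, p(68)=3087735, p(69)=3554345, p(70)=4087968, p(71)=4697205, p(72)=5392783, p(73)=6185689, p(74)=7089500, p(75)=8118264, p(76)=9289091, p(77)=10619863, p(78)=12132164, p(79)=13848650, p(80)=15796476, p(81)=18004327, p(82)=20506255, p(83)=23338469, p(84)=26543660, p(85)=30167357, p(86)=34262962, p(87)=38887673, p(88)=44108109, p(89)=49995925, p(90)=56634173, p(91)=64112359, p(92)=72533807, p(93)=82010177, p(94)=92669720, p(95)=104651419, p(96)=118114304, p(97)=133230930, p(98)=150198136, p(99)=169229875, p(100)=190569292, p(101)=214481126, p(102)=241265379, p(103)=271248950, p(104)=304801365, p(105)=342325709, p(106)=384276336, p(107)=431149389, p(108)=483502844, p(109)=541946240, p(110)=607163746, p(111)=679903203, p(112)=761002156, p(113)=851376628, p(114)=952050665, p(115)=1064144451, p(116)=1188908248, p(117)=1327710076, p(118)=1482074143, p(119)=1653668665, p(120)=1844349560, p(121)=2056148051, p(122)=2291320912, p(123)=2552338241, p(124)=2841940500, p(125)=3163127352, p(126)=3519222692, p(127)=3913864295, p(128)=4351078600, p(129)=4835271870, p(130)=5371315400, p(131)=5964539504, p(132)=6620830889, p(133)=7346629512, p(134)=8149040695, p(135)=9035836076, p(136)=10015581680, p(137)=11097645016, p(138)=12292341831, p(139)=13610949895, p(140)=15065878135, p(141)=16670689208, p(142)=18440293320, p(143)=20390982757, p(144)=22540654445, p(145)=24908858009, p(146)=27517052599, p(147)=30388671978, p(148)=33549419497, p(149)=37027355200, p(150)=40853235313, p(151)=45060624582, p(152)=49686288421, p(153)=54770336324, p(154)=60356673280, p(155)=66493182097, p(156)=73232243759.
Final step: p(157) = p(156) + p(155) - p(152) - p(150) + p(145) + p(142) - p(135) - p(131) + p(122) + p(117) - p(106) - p(100) + p(87) + p(80) - p(65) - p(57) + p(40) + p(31) - p(12) - p(2)
= 73232243759 + 66493182097 - 49686288421 - 40853235313 + 24908858009 + 18440293320 - 9035836076 - 5964539504 + 2291320912 + 1327710076 - 384276336 - 190569292 + 38887673 + 15796476 - 2012558 - 614154 + 37338 + 6842 - 77 - 2
= 80630964769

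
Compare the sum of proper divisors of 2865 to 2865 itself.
deficient

Proper divisors of 2865: sum = 1 + 3 + 5 + 15 + 191 + 573 + 955 = 1743
Since 1743 < 2865, 2865 is deficient.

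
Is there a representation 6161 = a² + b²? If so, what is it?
44² + 65² (a=44, b=65)

Factorization: 6161 = 61 × 101
By Fermat: n is sum of two squares iff every prime p ≡ 3 (mod 4) appears to even power.
All primes ≡ 3 (mod 4) appear to even power.
Search a = 0, 1, 2, … for 6161 - a² a perfect square: first hit at a = 44: 6161 - 1936 = 4225 = 65².
6161 = 44² + 65² = 1936 + 4225 ✓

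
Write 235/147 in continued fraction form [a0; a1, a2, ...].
[1; 1, 1, 2, 29]

Euclidean algorithm steps:
235 = 1 × 147 + 88
147 = 1 × 88 + 59
88 = 1 × 59 + 29
59 = 2 × 29 + 1
29 = 29 × 1 + 0
Continued fraction: [1; 1, 1, 2, 29]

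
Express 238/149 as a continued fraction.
[1; 1, 1, 2, 14, 2]

Euclidean algorithm steps:
238 = 1 × 149 + 89
149 = 1 × 89 + 60
89 = 1 × 60 + 29
60 = 2 × 29 + 2
29 = 14 × 2 + 1
2 = 2 × 1 + 0
Continued fraction: [1; 1, 1, 2, 14, 2]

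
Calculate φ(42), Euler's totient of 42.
12

42 = 2 × 3 × 7
φ(n) = n × ∏(1 - 1/p) for each prime p dividing n
φ(42) = 42 × (1 - 1/2) × (1 - 1/3) × (1 - 1/7) = 12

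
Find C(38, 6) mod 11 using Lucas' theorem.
0

Using Lucas' theorem:
Write n=38 and k=6 in base 11:
n in base 11: [3, 5]
k in base 11: [0, 6]
C(38,6) mod 11 = ∏ C(n_i, k_i) mod 11
Digit binomials (mod 11): C(3,0) = 1; C(5,6) = 0 (k_i > n_i)
Product: 1 × 0 = 0 ≡ 0 (mod 11)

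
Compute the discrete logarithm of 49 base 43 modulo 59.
38

Baby-step giant-step with step n = ⌈√59⌉ = 8.
Baby steps 43^j mod 59 (j:value) for j=0..7: 0:1, 1:43, 2:20, 3:34, 4:46, 5:31, 6:35, 7:30.
Giant-step multiplier: 43^(-8) ≡ 43^(58-8) = 43^50 ≡ 22 (mod 59).
Giant steps γ_i = 49·22^i mod 59: γ_0=49, γ_1=16, γ_2=57, γ_3=15, γ_4=35 (in table at j=6).
x = i·n + j = 4·8 + 6 = 38.
Check: 43^38 ≡ 49 (mod 59).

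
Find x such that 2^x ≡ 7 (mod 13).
11

Baby-step giant-step with step n = ⌈√13⌉ = 4.
Baby steps 2^j mod 13 (j:value) for j=0..3: 0:1, 1:2, 2:4, 3:8.
Giant-step multiplier: 2^(-4) ≡ 2^(12-4) = 2^8 ≡ 9 (mod 13).
Giant steps γ_i = 7·9^i mod 13: γ_0=7, γ_1=11, γ_2=8 (in table at j=3).
x = i·n + j = 2·4 + 3 = 11.
Check: 2^11 ≡ 7 (mod 13).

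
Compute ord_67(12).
66

67 is prime, so ord(12) divides φ(67) = 66.
Divisors of 66: 1, 2, 3, 6, 11, 22, 33, 66.
Repeated squaring: 12^1 ≡ 12, 12^2 ≡ 10, 12^4 ≡ 33, 12^8 ≡ 17, 12^16 ≡ 21, 12^32 ≡ 39, 12^64 ≡ 47 (mod 67).
Test 12^d mod 67 for each divisor d in increasing order:
12^1 ≡ 12
12^2 ≡ 10
12^3 = 12^2·12^1 ≡ 53
12^6 = 12^4·12^2 ≡ 62
12^11 = 12^8·12^2·12^1 ≡ 30
12^22 = 12^16·12^4·12^2 ≡ 29
12^33 = 12^32·12^1 ≡ 66
12^66 = 12^64·12^2 ≡ 1  ← first divisor giving 1
The order is 66.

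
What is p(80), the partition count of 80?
15796476

p(n) counts ways to write n as a sum of positive integers (order ignored).
Euler's pentagonal recurrence: p(k) = p(k-1) + p(k-2) - p(k-5) - p(k-7) + p(k-12) + p(k-15) - ... (offsets j(3j∓1)/2, signs ++--, p(0)=1, p(<0)=0).
DP table for k = 0..79: p(0)=1, p(1)=1, p(2)=2, p(3)=3, p(4)=5, p(5)=7, p(6)=11, p(7)=15, p(8)=22, p(9)=30, p(10)=42, p(11)=56, p(12)=77, p(13)=101, p(14)=135, p(15)=176, p(16)=231, p(17)=297, p(18)=385, p(19)=490, p(20)=627, p(21)=792, p(22)=1002, p(23)=1255, p(24)=1575, p(25)=1958, p(26)=2436, p(27)=3010, p(28)=3718, p(29)=4565, p(30)=5604, p(31)=6842, p(32)=8349, p(33)=10143, p(34)=12310, p(35)=14883, p(36)=17977, p(37)=21637, p(38)=26015, p(39)=31185, p(40)=37338, p(41)=44583, p(42)=53174, p(43)=63261, p(44)=75175, p(45)=89134, p(46)=105558, p(47)=124754, p(48)=147273, p(49)=173525, p(50)=204226, p(51)=239943, p(52)=281589, p(53)=329931, p(54)=386155, p(55)=451276, p(56)=526823, p(57)=614154, p(58)=715220, p(59)=831820, p(60)=966467, p(61)=1121505, p(62)=1300156, p(63)=1505499, p(64)=1741630, p(65)=2012558, p(66)=2323520, p(67)=2679689, p(68)=3087735, p(69)=3554345, p(70)=4087968, p(71)=4697205, p(72)=5392783, p(73)=6185689, p(74)=7089500, p(75)=8118264, p(76)=9289091, p(77)=10619863, p(78)=12132164, p(79)=13848650.
Final step: p(80) = p(79) + p(78) - p(75) - p(73) + p(68) + p(65) - p(58) - p(54) + p(45) + p(40) - p(29) - p(23) + p(10) + p(3)
= 13848650 + 12132164 - 8118264 - 6185689 + 3087735 + 2012558 - 715220 - 386155 + 89134 + 37338 - 4565 - 1255 + 42 + 3
= 15796476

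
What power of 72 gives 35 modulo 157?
152

Baby-step giant-step with step n = ⌈√157⌉ = 13.
Baby steps 72^j mod 157 (j:value) for j=0..12: 0:1, 1:72, 2:3, 3:59, 4:9, 5:20, 6:27, 7:60, 8:81, 9:23, 10:86, 11:69, 12:101.
Giant-step multiplier: 72^(-13) ≡ 72^(156-13) = 72^143 ≡ 22 (mod 157).
Giant steps γ_i = 35·22^i mod 157: γ_0=35, γ_1=142, γ_2=141, γ_3=119, γ_4=106, γ_5=134, γ_6=122, γ_7=15, γ_8=16, γ_9=38, γ_10=51, γ_11=23 (in table at j=9).
x = i·n + j = 11·13 + 9 = 152.
Check: 72^152 ≡ 35 (mod 157).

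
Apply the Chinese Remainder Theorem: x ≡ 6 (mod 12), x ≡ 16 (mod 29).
306

Using Chinese Remainder Theorem:
M = 12 × 29 = 348
M1 = 29, M2 = 12
y1 = 29^(-1) mod 12 = 5
y2 = 12^(-1) mod 29 = 17
x = (6×29×5 + 16×12×17) mod 348 = 306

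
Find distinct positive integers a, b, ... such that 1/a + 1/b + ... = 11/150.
1/14 + 1/525

Greedy algorithm:
11/150: ceiling(150/11) = 14, use 1/14
1/525: ceiling(525/1) = 525, use 1/525
Result: 11/150 = 1/14 + 1/525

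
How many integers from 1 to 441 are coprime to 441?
252

441 = 3^2 × 7^2
φ(n) = n × ∏(1 - 1/p) for each prime p dividing n
φ(441) = 441 × (1 - 1/3) × (1 - 1/7) = 252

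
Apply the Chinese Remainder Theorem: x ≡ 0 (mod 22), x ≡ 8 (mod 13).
242

Using Chinese Remainder Theorem:
M = 22 × 13 = 286
M1 = 13, M2 = 22
y1 = 13^(-1) mod 22 = 17
y2 = 22^(-1) mod 13 = 3
x = (0×13×17 + 8×22×3) mod 286 = 242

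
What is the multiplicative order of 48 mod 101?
100

101 is prime, so ord(48) divides φ(101) = 100.
Divisors of 100: 1, 2, 4, 5, 10, 20, 25, 50, 100.
Repeated squaring: 48^1 ≡ 48, 48^2 ≡ 82, 48^4 ≡ 58, 48^8 ≡ 31, 48^16 ≡ 52, 48^32 ≡ 78, 48^64 ≡ 24 (mod 101).
Test 48^d mod 101 for each divisor d in increasing order:
48^1 ≡ 48
48^2 ≡ 82
48^4 ≡ 58
48^5 = 48^4·48^1 ≡ 57
48^10 = 48^8·48^2 ≡ 17
48^20 = 48^16·48^4 ≡ 87
48^25 = 48^16·48^8·48^1 ≡ 10
48^50 = 48^32·48^16·48^2 ≡ 100
48^100 = 48^64·48^32·48^4 ≡ 1  ← first divisor giving 1
The order is 100.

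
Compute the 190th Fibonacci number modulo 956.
327

Matrix identity: Q^n = [[F_(n+1), F_n], [F_n, F_(n-1)]] with Q = [[1,1],[1,0]].
n = 190 = 10111110₂. Square-and-multiply, entries mod 956:
Q^1 = [[1,1],[1,0]]
Q^2 = (Q^1)² = [[2,1],[1,1]]
Q^5 = (Q^2)²·Q = [[8,5],[5,3]]
Q^11 = (Q^5)²·Q = [[144,89],[89,55]]
Q^23 = (Q^11)²·Q = [[480,933],[933,503]]
Q^47 = (Q^23)²·Q = [[868,533],[533,335]]
Q^95 = (Q^47)²·Q = [[932,253],[253,679]]
Q^190 = (Q^95)² = [[533,327],[327,206]]
F_190 mod 956 = Q^190[0][1] = 327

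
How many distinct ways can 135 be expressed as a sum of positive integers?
9035836076

p(n) counts ways to write n as a sum of positive integers (order ignored).
Euler's pentagonal recurrence: p(k) = p(k-1) + p(k-2) - p(k-5) - p(k-7) + p(k-12) + p(k-15) - ... (offsets j(3j∓1)/2, signs ++--, p(0)=1, p(<0)=0).
DP table for k = 0..134: p(0)=1, p(1)=1, p(2)=2, p(3)=3, p(4)=5, p(5)=7, p(6)=11, p(7)=15, p(8)=22, p(9)=30, p(10)=42, p(11)=56, p(12)=77, p(13)=101, p(14)=135, p(15)=176, p(16)=231, p(17)=297, p(18)=385, p(19)=490, p(20)=627, p(21)=792, p(22)=1002, p(23)=1255, p(24)=1575, p(25)=1958, p(26)=2436, p(27)=3010, p(28)=3718, p(29)=4565, p(30)=5604, p(31)=6842, p(32)=8349, p(33)=10143, p(34)=12310, p(35)=14883, p(36)=17977, p(37)=21637, p(38)=26015, p(39)=31185, p(40)=37338, p(41)=44583, p(42)=53174, p(43)=63261, p(44)=75175, p(45)=89134, p(46)=105558, p(47)=124754, p(48)=147273, p(49)=173525, p(50)=204226, p(51)=239943, p(52)=281589, p(53)=329931, p(54)=386155, p(55)=451276, p(56)=526823, p(57)=614154, p(58)=715220, p(59)=831820, p(60)=966467, p(61)=1121505, p(62)=1300156, p(63)=1505499, p(64)=1741630, p(65)=2012558, p(66)=2323520, p(67)=2679689, p(68)=3087735, p(69)=3554345, p(70)=4087968, p(71)=4697205, p(72)=5392783, p(73)=6185689, p(74)=7089500, p(75)=8118264, p(76)=9289091, p(77)=10619863, p(78)=12132164, p(79)=13848650, p(80)=15796476, p(81)=18004327, p(82)=20506255, p(83)=23338469, p(84)=26543660, p(85)=30167357, p(86)=34262962, p(87)=38887673, p(88)=44108109, p(89)=49995925, p(90)=56634173, p(91)=64112359, p(92)=72533807, p(93)=82010177, p(94)=92669720, p(95)=104651419, p(96)=118114304, p(97)=133230930, p(98)=150198136, p(99)=169229875, p(100)=190569292, p(101)=214481126, p(102)=241265379, p(103)=271248950, p(104)=304801365, p(105)=342325709, p(106)=384276336, p(107)=431149389, p(108)=483502844, p(109)=541946240, p(110)=607163746, p(111)=679903203, p(112)=761002156, p(113)=851376628, p(114)=952050665, p(115)=1064144451, p(116)=1188908248, p(117)=1327710076, p(118)=1482074143, p(119)=1653668665, p(120)=1844349560, p(121)=2056148051, p(122)=2291320912, p(123)=2552338241, p(124)=2841940500, p(125)=3163127352, p(126)=3519222692, p(127)=3913864295, p(128)=4351078600, p(129)=4835271870, p(130)=5371315400, p(131)=5964539504, p(132)=6620830889, p(133)=7346629512, p(134)=8149040695.
Final step: p(135) = p(134) + p(133) - p(130) - p(128) + p(123) + p(120) - p(113) - p(109) + p(100) + p(95) - p(84) - p(78) + p(65) + p(58) - p(43) - p(35) + p(18) + p(9)
= 8149040695 + 7346629512 - 5371315400 - 4351078600 + 2552338241 + 1844349560 - 851376628 - 541946240 + 190569292 + 104651419 - 26543660 - 12132164 + 2012558 + 715220 - 63261 - 14883 + 385 + 30
= 9035836076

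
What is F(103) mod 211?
172

Matrix identity: Q^n = [[F_(n+1), F_n], [F_n, F_(n-1)]] with Q = [[1,1],[1,0]].
n = 103 = 1100111₂. Square-and-multiply, entries mod 211:
Q^1 = [[1,1],[1,0]]
Q^3 = (Q^1)²·Q = [[3,2],[2,1]]
Q^6 = (Q^3)² = [[13,8],[8,5]]
Q^12 = (Q^6)² = [[22,144],[144,89]]
Q^25 = (Q^12)²·Q = [[68,120],[120,159]]
Q^51 = (Q^25)²·Q = [[55,34],[34,21]]
Q^103 = (Q^51)²·Q = [[13,172],[172,52]]
F_103 mod 211 = Q^103[0][1] = 172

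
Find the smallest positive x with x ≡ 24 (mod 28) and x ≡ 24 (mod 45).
24

Using Chinese Remainder Theorem:
M = 28 × 45 = 1260
M1 = 45, M2 = 28
y1 = 45^(-1) mod 28 = 5
y2 = 28^(-1) mod 45 = 37
x = (24×45×5 + 24×28×37) mod 1260 = 24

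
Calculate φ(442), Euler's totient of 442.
192

442 = 2 × 13 × 17
φ(n) = n × ∏(1 - 1/p) for each prime p dividing n
φ(442) = 442 × (1 - 1/2) × (1 - 1/13) × (1 - 1/17) = 192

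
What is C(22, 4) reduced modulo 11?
0

Using Lucas' theorem:
Write n=22 and k=4 in base 11:
n in base 11: [2, 0]
k in base 11: [0, 4]
C(22,4) mod 11 = ∏ C(n_i, k_i) mod 11
Digit binomials (mod 11): C(2,0) = 1; C(0,4) = 0 (k_i > n_i)
Product: 1 × 0 = 0 ≡ 0 (mod 11)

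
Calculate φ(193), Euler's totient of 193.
192

193 = 193
φ(n) = n × ∏(1 - 1/p) for each prime p dividing n
φ(193) = 193 × (1 - 1/193) = 192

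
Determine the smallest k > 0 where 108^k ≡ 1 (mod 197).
196

197 is prime, so ord(108) divides φ(197) = 196.
Divisors of 196: 1, 2, 4, 7, 14, 28, 49, 98, 196.
Repeated squaring: 108^1 ≡ 108, 108^2 ≡ 41, 108^4 ≡ 105, 108^8 ≡ 190, 108^16 ≡ 49, 108^32 ≡ 37, 108^64 ≡ 187, 108^128 ≡ 100 (mod 197).
Test 108^d mod 197 for each divisor d in increasing order:
108^1 ≡ 108
108^2 ≡ 41
108^4 ≡ 105
108^7 = 108^4·108^2·108^1 ≡ 20
108^14 = 108^8·108^4·108^2 ≡ 6
108^28 = 108^16·108^8·108^4 ≡ 36
108^49 = 108^32·108^16·108^1 ≡ 183
108^98 = 108^64·108^32·108^2 ≡ 196
108^196 = 108^128·108^64·108^4 ≡ 1  ← first divisor giving 1
The order is 196.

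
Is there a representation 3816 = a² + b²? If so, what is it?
30² + 54² (a=30, b=54)

Factorization: 3816 = 2^3 × 3^2 × 53
By Fermat: n is sum of two squares iff every prime p ≡ 3 (mod 4) appears to even power.
All primes ≡ 3 (mod 4) appear to even power.
Search a = 0, 1, 2, … for 3816 - a² a perfect square: first hit at a = 30: 3816 - 900 = 2916 = 54².
3816 = 30² + 54² = 900 + 2916 ✓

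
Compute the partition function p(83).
23338469

p(n) counts ways to write n as a sum of positive integers (order ignored).
Euler's pentagonal recurrence: p(k) = p(k-1) + p(k-2) - p(k-5) - p(k-7) + p(k-12) + p(k-15) - ... (offsets j(3j∓1)/2, signs ++--, p(0)=1, p(<0)=0).
DP table for k = 0..82: p(0)=1, p(1)=1, p(2)=2, p(3)=3, p(4)=5, p(5)=7, p(6)=11, p(7)=15, p(8)=22, p(9)=30, p(10)=42, p(11)=56, p(12)=77, p(13)=101, p(14)=135, p(15)=176, p(16)=231, p(17)=297, p(18)=385, p(19)=490, p(20)=627, p(21)=792, p(22)=1002, p(23)=1255, p(24)=1575, p(25)=1958, p(26)=2436, p(27)=3010, p(28)=3718, p(29)=4565, p(30)=5604, p(31)=6842, p(32)=8349, p(33)=10143, p(34)=12310, p(35)=14883, p(36)=17977, p(37)=21637, p(38)=26015, p(39)=31185, p(40)=37338, p(41)=44583, p(42)=53174, p(43)=63261, p(44)=75175, p(45)=89134, p(46)=105558, p(47)=124754, p(48)=147273, p(49)=173525, p(50)=204226, p(51)=239943, p(52)=281589, p(53)=329931, p(54)=386155, p(55)=451276, p(56)=526823, p(57)=614154, p(58)=715220, p(59)=831820, p(60)=966467, p(61)=1121505, p(62)=1300156, p(63)=1505499, p(64)=1741630, p(65)=2012558, p(66)=2323520, p(67)=2679689, p(68)=3087735, p(69)=3554345, p(70)=4087968, p(71)=4697205, p(72)=5392783, p(73)=6185689, p(74)=7089500, p(75)=8118264, p(76)=9289091, p(77)=10619863, p(78)=12132164, p(79)=13848650, p(80)=15796476, p(81)=18004327, p(82)=20506255.
Final step: p(83) = p(82) + p(81) - p(78) - p(76) + p(71) + p(68) - p(61) - p(57) + p(48) + p(43) - p(32) - p(26) + p(13) + p(6)
= 20506255 + 18004327 - 12132164 - 9289091 + 4697205 + 3087735 - 1121505 - 614154 + 147273 + 63261 - 8349 - 2436 + 101 + 11
= 23338469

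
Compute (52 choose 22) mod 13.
0

Using Lucas' theorem:
Write n=52 and k=22 in base 13:
n in base 13: [4, 0]
k in base 13: [1, 9]
C(52,22) mod 13 = ∏ C(n_i, k_i) mod 13
Digit binomials (mod 13): C(4,1) = 4; C(0,9) = 0 (k_i > n_i)
Product: 4 × 0 = 0 ≡ 0 (mod 13)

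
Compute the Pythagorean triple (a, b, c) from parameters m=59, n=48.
(1177, 5664, 5785)

Euclid's formula: a = m² - n², b = 2mn, c = m² + n²
m = 59, n = 48
a = 59² - 48² = 3481 - 2304 = 1177
b = 2 × 59 × 48 = 5664
c = 59² + 48² = 3481 + 2304 = 5785
Verification: 1177² + 5664² = 1385329 + 32080896 = 33466225 = 5785² ✓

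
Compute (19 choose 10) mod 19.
0

Using Lucas' theorem:
Write n=19 and k=10 in base 19:
n in base 19: [1, 0]
k in base 19: [0, 10]
C(19,10) mod 19 = ∏ C(n_i, k_i) mod 19
Digit binomials (mod 19): C(1,0) = 1; C(0,10) = 0 (k_i > n_i)
Product: 1 × 0 = 0 ≡ 0 (mod 19)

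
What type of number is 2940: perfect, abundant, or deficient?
abundant

Proper divisors of 2940: sum = 1 + 2 + 3 + 4 + 5 + 6 + 7 + 10 + ... + 588 + 735 + 980 + 1470 (35 divisors) = 6636
Since 6636 > 2940, 2940 is abundant.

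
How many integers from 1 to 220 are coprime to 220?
80

220 = 2^2 × 5 × 11
φ(n) = n × ∏(1 - 1/p) for each prime p dividing n
φ(220) = 220 × (1 - 1/2) × (1 - 1/5) × (1 - 1/11) = 80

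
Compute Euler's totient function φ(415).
328

415 = 5 × 83
φ(n) = n × ∏(1 - 1/p) for each prime p dividing n
φ(415) = 415 × (1 - 1/5) × (1 - 1/83) = 328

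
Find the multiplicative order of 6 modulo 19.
9

19 is prime, so ord(6) divides φ(19) = 18.
Divisors of 18: 1, 2, 3, 6, 9, 18.
Repeated squaring: 6^1 ≡ 6, 6^2 ≡ 17, 6^4 ≡ 4, 6^8 ≡ 16, 6^16 ≡ 9 (mod 19).
Test 6^d mod 19 for each divisor d in increasing order:
6^1 ≡ 6
6^2 ≡ 17
6^3 = 6^2·6^1 ≡ 7
6^6 = 6^4·6^2 ≡ 11
6^9 = 6^8·6^1 ≡ 1  ← first divisor giving 1
The order is 9.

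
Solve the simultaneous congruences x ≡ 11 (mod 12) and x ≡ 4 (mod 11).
59

Using Chinese Remainder Theorem:
M = 12 × 11 = 132
M1 = 11, M2 = 12
y1 = 11^(-1) mod 12 = 11
y2 = 12^(-1) mod 11 = 1
x = (11×11×11 + 4×12×1) mod 132 = 59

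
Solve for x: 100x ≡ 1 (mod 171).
118

gcd(100, 171) = 1, so the inverse exists.
Extended Euclidean algorithm on (171, 100):
171 = 1 × 100 + 71  ⟹  71 = (1)·171 + (-1)·100
100 = 1 × 71 + 29  ⟹  29 = (-1)·171 + (2)·100
71 = 2 × 29 + 13  ⟹  13 = (3)·171 + (-5)·100
29 = 2 × 13 + 3  ⟹  3 = (-7)·171 + (12)·100
13 = 4 × 3 + 1  ⟹  1 = (31)·171 + (-53)·100
So (-53)·100 ≡ 1 (mod 171), i.e. 100^(-1) ≡ -53 ≡ 118 (mod 171).
Check: 100 × 118 = 11800 ≡ 1 (mod 171)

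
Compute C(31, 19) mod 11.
7

Using Lucas' theorem:
Write n=31 and k=19 in base 11:
n in base 11: [2, 9]
k in base 11: [1, 8]
C(31,19) mod 11 = ∏ C(n_i, k_i) mod 11
Digit binomials (mod 11): C(2,1) = 2; C(9,8) = 9
Product: 2 × 9 = 18 ≡ 7 (mod 11)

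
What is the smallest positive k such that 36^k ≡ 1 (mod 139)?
23

139 is prime, so ord(36) divides φ(139) = 138.
Divisors of 138: 1, 2, 3, 6, 23, 46, 69, 138.
Repeated squaring: 36^1 ≡ 36, 36^2 ≡ 45, 36^4 ≡ 79, 36^8 ≡ 125, 36^16 ≡ 57, 36^32 ≡ 52, 36^64 ≡ 63, 36^128 ≡ 77 (mod 139).
Test 36^d mod 139 for each divisor d in increasing order:
36^1 ≡ 36
36^2 ≡ 45
36^3 = 36^2·36^1 ≡ 91
36^6 = 36^4·36^2 ≡ 80
36^23 = 36^16·36^4·36^2·36^1 ≡ 1  ← first divisor giving 1
The order is 23.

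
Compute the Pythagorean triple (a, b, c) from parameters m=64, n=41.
(2415, 5248, 5777)

Euclid's formula: a = m² - n², b = 2mn, c = m² + n²
m = 64, n = 41
a = 64² - 41² = 4096 - 1681 = 2415
b = 2 × 64 × 41 = 5248
c = 64² + 41² = 4096 + 1681 = 5777
Verification: 2415² + 5248² = 5832225 + 27541504 = 33373729 = 5777² ✓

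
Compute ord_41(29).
40

41 is prime, so ord(29) divides φ(41) = 40.
Divisors of 40: 1, 2, 4, 5, 8, 10, 20, 40.
Repeated squaring: 29^1 ≡ 29, 29^2 ≡ 21, 29^4 ≡ 31, 29^8 ≡ 18, 29^16 ≡ 37, 29^32 ≡ 16 (mod 41).
Test 29^d mod 41 for each divisor d in increasing order:
29^1 ≡ 29
29^2 ≡ 21
29^4 ≡ 31
29^5 = 29^4·29^1 ≡ 38
29^8 ≡ 18
29^10 = 29^8·29^2 ≡ 9
29^20 = 29^16·29^4 ≡ 40
29^40 = 29^32·29^8 ≡ 1  ← first divisor giving 1
The order is 40.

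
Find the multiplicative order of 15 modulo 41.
40

41 is prime, so ord(15) divides φ(41) = 40.
Divisors of 40: 1, 2, 4, 5, 8, 10, 20, 40.
Repeated squaring: 15^1 ≡ 15, 15^2 ≡ 20, 15^4 ≡ 31, 15^8 ≡ 18, 15^16 ≡ 37, 15^32 ≡ 16 (mod 41).
Test 15^d mod 41 for each divisor d in increasing order:
15^1 ≡ 15
15^2 ≡ 20
15^4 ≡ 31
15^5 = 15^4·15^1 ≡ 14
15^8 ≡ 18
15^10 = 15^8·15^2 ≡ 32
15^20 = 15^16·15^4 ≡ 40
15^40 = 15^32·15^8 ≡ 1  ← first divisor giving 1
The order is 40.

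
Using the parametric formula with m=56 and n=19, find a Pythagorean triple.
(2775, 2128, 3497)

Euclid's formula: a = m² - n², b = 2mn, c = m² + n²
m = 56, n = 19
a = 56² - 19² = 3136 - 361 = 2775
b = 2 × 56 × 19 = 2128
c = 56² + 19² = 3136 + 361 = 3497
Verification: 2775² + 2128² = 7700625 + 4528384 = 12229009 = 3497² ✓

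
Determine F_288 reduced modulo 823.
700

Matrix identity: Q^n = [[F_(n+1), F_n], [F_n, F_(n-1)]] with Q = [[1,1],[1,0]].
n = 288 = 100100000₂. Square-and-multiply, entries mod 823:
Q^1 = [[1,1],[1,0]]
Q^2 = (Q^1)² = [[2,1],[1,1]]
Q^4 = (Q^2)² = [[5,3],[3,2]]
Q^9 = (Q^4)²·Q = [[55,34],[34,21]]
Q^18 = (Q^9)² = [[66,115],[115,774]]
Q^36 = (Q^18)² = [[298,309],[309,812]]
Q^72 = (Q^36)² = [[756,622],[622,134]]
Q^144 = (Q^72)² = [[448,524],[524,747]]
Q^288 = (Q^144)² = [[409,700],[700,532]]
F_288 mod 823 = Q^288[0][1] = 700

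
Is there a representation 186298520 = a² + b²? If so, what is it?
Not possible

Factorization: 186298520 = 2^3 × 5 × 167^3
By Fermat: n is sum of two squares iff every prime p ≡ 3 (mod 4) appears to even power.
Prime(s) ≡ 3 (mod 4) with odd exponent: [(167, 3)]
Therefore 186298520 cannot be expressed as a² + b².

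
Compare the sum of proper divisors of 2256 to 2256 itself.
abundant

Proper divisors of 2256: sum = 1 + 2 + 3 + 4 + 6 + 8 + 12 + 16 + ... + 376 + 564 + 752 + 1128 (19 divisors) = 3696
Since 3696 > 2256, 2256 is abundant.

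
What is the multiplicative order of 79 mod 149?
148

149 is prime, so ord(79) divides φ(149) = 148.
Divisors of 148: 1, 2, 4, 37, 74, 148.
Repeated squaring: 79^1 ≡ 79, 79^2 ≡ 132, 79^4 ≡ 140, 79^8 ≡ 81, 79^16 ≡ 5, 79^32 ≡ 25, 79^64 ≡ 29, 79^128 ≡ 96 (mod 149).
Test 79^d mod 149 for each divisor d in increasing order:
79^1 ≡ 79
79^2 ≡ 132
79^4 ≡ 140
79^37 = 79^32·79^4·79^1 ≡ 105
79^74 = 79^64·79^8·79^2 ≡ 148
79^148 = 79^128·79^16·79^4 ≡ 1  ← first divisor giving 1
The order is 148.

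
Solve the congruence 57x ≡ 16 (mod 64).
x ≡ 16 (mod 64)

gcd(57, 64) = 1, which divides 16, so solutions exist.
Find 57^(-1) mod 64 by the extended Euclidean algorithm:
64 = 1 × 57 + 7  ⟹  7 = (1)·64 + (-1)·57
57 = 8 × 7 + 1  ⟹  1 = (-8)·64 + (9)·57
So (9)·57 ≡ 1 (mod 64), i.e. 57^(-1) ≡ 9 (mod 64).
x ≡ 9 × 16 = 144 ≡ 16 (mod 64).
Check: 57 × 16 = 912 ≡ 16 (mod 64).
Unique solution: x ≡ 16 (mod 64)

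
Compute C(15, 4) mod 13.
0

Using Lucas' theorem:
Write n=15 and k=4 in base 13:
n in base 13: [1, 2]
k in base 13: [0, 4]
C(15,4) mod 13 = ∏ C(n_i, k_i) mod 13
Digit binomials (mod 13): C(1,0) = 1; C(2,4) = 0 (k_i > n_i)
Product: 1 × 0 = 0 ≡ 0 (mod 13)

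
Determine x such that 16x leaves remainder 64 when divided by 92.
x ≡ 4 (mod 23)

gcd(16, 92) = 4, which divides 64, so solutions exist.
Divide through by 4: 4x ≡ 16 (mod 23).
Find 4^(-1) mod 23 by the extended Euclidean algorithm:
23 = 5 × 4 + 3  ⟹  3 = (1)·23 + (-5)·4
4 = 1 × 3 + 1  ⟹  1 = (-1)·23 + (6)·4
So (6)·4 ≡ 1 (mod 23), i.e. 4^(-1) ≡ 6 (mod 23).
x ≡ 6 × 16 = 96 ≡ 4 (mod 23).
Check: 16 × 4 = 64 ≡ 64 (mod 92).
x ≡ 4 (mod 23), giving 4 solutions mod 92.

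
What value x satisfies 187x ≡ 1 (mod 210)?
73

gcd(187, 210) = 1, so the inverse exists.
Extended Euclidean algorithm on (210, 187):
210 = 1 × 187 + 23  ⟹  23 = (1)·210 + (-1)·187
187 = 8 × 23 + 3  ⟹  3 = (-8)·210 + (9)·187
23 = 7 × 3 + 2  ⟹  2 = (57)·210 + (-64)·187
3 = 1 × 2 + 1  ⟹  1 = (-65)·210 + (73)·187
So (73)·187 ≡ 1 (mod 210), i.e. 187^(-1) ≡ 73 (mod 210).
Check: 187 × 73 = 13651 ≡ 1 (mod 210)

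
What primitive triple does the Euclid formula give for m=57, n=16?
(2993, 1824, 3505)

Euclid's formula: a = m² - n², b = 2mn, c = m² + n²
m = 57, n = 16
a = 57² - 16² = 3249 - 256 = 2993
b = 2 × 57 × 16 = 1824
c = 57² + 16² = 3249 + 256 = 3505
Verification: 2993² + 1824² = 8958049 + 3326976 = 12285025 = 3505² ✓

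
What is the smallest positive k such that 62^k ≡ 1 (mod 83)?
82

83 is prime, so ord(62) divides φ(83) = 82.
Divisors of 82: 1, 2, 41, 82.
Repeated squaring: 62^1 ≡ 62, 62^2 ≡ 26, 62^4 ≡ 12, 62^8 ≡ 61, 62^16 ≡ 69, 62^32 ≡ 30, 62^64 ≡ 70 (mod 83).
Test 62^d mod 83 for each divisor d in increasing order:
62^1 ≡ 62
62^2 ≡ 26
62^41 = 62^32·62^8·62^1 ≡ 82
62^82 = 62^64·62^16·62^2 ≡ 1  ← first divisor giving 1
The order is 82.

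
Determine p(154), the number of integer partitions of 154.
60356673280

p(n) counts ways to write n as a sum of positive integers (order ignored).
Euler's pentagonal recurrence: p(k) = p(k-1) + p(k-2) - p(k-5) - p(k-7) + p(k-12) + p(k-15) - ... (offsets j(3j∓1)/2, signs ++--, p(0)=1, p(<0)=0).
DP table for k = 0..153: p(0)=1, p(1)=1, p(2)=2, p(3)=3, p(4)=5, p(5)=7, p(6)=11, p(7)=15, p(8)=22, p(9)=30, p(10)=42, p(11)=56, p(12)=77, p(13)=101, p(14)=135, p(15)=176, p(16)=231, p(17)=297, p(18)=385, p(19)=490, p(20)=627, p(21)=792, p(22)=1002, p(23)=1255, p(24)=1575, p(25)=1958, p(26)=2436, p(27)=3010, p(28)=3718, p(29)=4565, p(30)=5604, p(31)=6842, p(32)=8349, p(33)=10143, p(34)=12310, p(35)=14883, p(36)=17977, p(37)=21637, p(38)=26015, p(39)=31185, p(40)=37338, p(41)=44583, p(42)=53174, p(43)=63261, p(44)=75175, p(45)=89134, p(46)=105558, p(47)=124754, p(48)=147273, p(49)=173525, p(50)=204226, p(51)=239943, p(52)=281589, p(53)=329931, p(54)=386155, p(55)=451276, p(56)=526823, p(57)=614154, p(58)=715220, p(59)=831820, p(60)=966467, p(61)=1121505, p(62)=1300156, p(63)=1505499, p(64)=1741630, p(65)=2012558, p(66)=2323520, p(67)=2679689, p(68)=3087735, p(69)=3554345, p(70)=4087968, p(71)=4697205, p(72)=5392783, p(73)=6185689, p(74)=7089500, p(75)=8118264, p(76)=9289091, p(77)=10619863, p(78)=12132164, p(79)=13848650, p(80)=15796476, p(81)=18004327, p(82)=20506255, p(83)=23338469, p(84)=26543660, p(85)=30167357, p(86)=34262962, p(87)=38887673, p(88)=44108109, p(89)=49995925, p(90)=56634173, p(91)=64112359, p(92)=72533807, p(93)=82010177, p(94)=92669720, p(95)=104651419, p(96)=118114304, p(97)=133230930, p(98)=150198136, p(99)=169229875, p(100)=190569292, p(101)=214481126, p(102)=241265379, p(103)=271248950, p(104)=304801365, p(105)=342325709, p(106)=384276336, p(107)=431149389, p(108)=483502844, p(109)=541946240, p(110)=607163746, p(111)=679903203, p(112)=761002156, p(113)=851376628, p(114)=952050665, p(115)=1064144451, p(116)=1188908248, p(117)=1327710076, p(118)=1482074143, p(119)=1653668665, p(120)=1844349560, p(121)=2056148051, p(122)=2291320912, p(123)=2552338241, p(124)=2841940500, p(125)=3163127352, p(126)=3519222692, p(127)=3913864295, p(128)=4351078600, p(129)=4835271870, p(130)=5371315400, p(131)=5964539504, p(132)=6620830889, p(133)=7346629512, p(134)=8149040695, p(135)=9035836076, p(136)=10015581680, p(137)=11097645016, p(138)=12292341831, p(139)=13610949895, p(140)=15065878135, p(141)=16670689208, p(142)=18440293320, p(143)=20390982757, p(144)=22540654445, p(145)=24908858009, p(146)=27517052599, p(147)=30388671978, p(148)=33549419497, p(149)=37027355200, p(150)=40853235313, p(151)=45060624582, p(152)=49686288421, p(153)=54770336324.
Final step: p(154) = p(153) + p(152) - p(149) - p(147) + p(142) + p(139) - p(132) - p(128) + p(119) + p(114) - p(103) - p(97) + p(84) + p(77) - p(62) - p(54) + p(37) + p(28) - p(9)
= 54770336324 + 49686288421 - 37027355200 - 30388671978 + 18440293320 + 13610949895 - 6620830889 - 4351078600 + 1653668665 + 952050665 - 271248950 - 133230930 + 26543660 + 10619863 - 1300156 - 386155 + 21637 + 3718 - 30
= 60356673280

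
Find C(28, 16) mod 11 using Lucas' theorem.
1

Using Lucas' theorem:
Write n=28 and k=16 in base 11:
n in base 11: [2, 6]
k in base 11: [1, 5]
C(28,16) mod 11 = ∏ C(n_i, k_i) mod 11
Digit binomials (mod 11): C(2,1) = 2; C(6,5) = 6
Product: 2 × 6 = 12 ≡ 1 (mod 11)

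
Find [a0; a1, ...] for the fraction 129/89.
[1; 2, 4, 2, 4]

Euclidean algorithm steps:
129 = 1 × 89 + 40
89 = 2 × 40 + 9
40 = 4 × 9 + 4
9 = 2 × 4 + 1
4 = 4 × 1 + 0
Continued fraction: [1; 2, 4, 2, 4]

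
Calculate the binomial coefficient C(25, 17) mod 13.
1

Using Lucas' theorem:
Write n=25 and k=17 in base 13:
n in base 13: [1, 12]
k in base 13: [1, 4]
C(25,17) mod 13 = ∏ C(n_i, k_i) mod 13
Digit binomials (mod 13): C(1,1) = 1; C(12,4) = 495 ≡ 1
Product: 1 × 1 = 1 ≡ 1 (mod 13)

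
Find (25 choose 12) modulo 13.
1

Using Lucas' theorem:
Write n=25 and k=12 in base 13:
n in base 13: [1, 12]
k in base 13: [0, 12]
C(25,12) mod 13 = ∏ C(n_i, k_i) mod 13
Digit binomials (mod 13): C(1,0) = 1; C(12,12) = 1
Product: 1 × 1 = 1 ≡ 1 (mod 13)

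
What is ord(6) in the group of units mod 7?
2

7 is prime, so ord(6) divides φ(7) = 6.
Divisors of 6: 1, 2, 3, 6.
Repeated squaring: 6^1 ≡ 6, 6^2 ≡ 1, 6^4 ≡ 1 (mod 7).
Test 6^d mod 7 for each divisor d in increasing order:
6^1 ≡ 6
6^2 ≡ 1  ← first divisor giving 1
The order is 2.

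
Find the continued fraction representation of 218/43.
[5; 14, 3]

Euclidean algorithm steps:
218 = 5 × 43 + 3
43 = 14 × 3 + 1
3 = 3 × 1 + 0
Continued fraction: [5; 14, 3]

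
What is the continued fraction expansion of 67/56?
[1; 5, 11]

Euclidean algorithm steps:
67 = 1 × 56 + 11
56 = 5 × 11 + 1
11 = 11 × 1 + 0
Continued fraction: [1; 5, 11]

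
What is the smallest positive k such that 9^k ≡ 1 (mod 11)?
5

11 is prime, so ord(9) divides φ(11) = 10.
Divisors of 10: 1, 2, 5, 10.
Repeated squaring: 9^1 ≡ 9, 9^2 ≡ 4, 9^4 ≡ 5, 9^8 ≡ 3 (mod 11).
Test 9^d mod 11 for each divisor d in increasing order:
9^1 ≡ 9
9^2 ≡ 4
9^5 = 9^4·9^1 ≡ 1  ← first divisor giving 1
The order is 5.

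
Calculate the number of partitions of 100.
190569292

p(n) counts ways to write n as a sum of positive integers (order ignored).
Euler's pentagonal recurrence: p(k) = p(k-1) + p(k-2) - p(k-5) - p(k-7) + p(k-12) + p(k-15) - ... (offsets j(3j∓1)/2, signs ++--, p(0)=1, p(<0)=0).
DP table for k = 0..99: p(0)=1, p(1)=1, p(2)=2, p(3)=3, p(4)=5, p(5)=7, p(6)=11, p(7)=15, p(8)=22, p(9)=30, p(10)=42, p(11)=56, p(12)=77, p(13)=101, p(14)=135, p(15)=176, p(16)=231, p(17)=297, p(18)=385, p(19)=490, p(20)=627, p(21)=792, p(22)=1002, p(23)=1255, p(24)=1575, p(25)=1958, p(26)=2436, p(27)=3010, p(28)=3718, p(29)=4565, p(30)=5604, p(31)=6842, p(32)=8349, p(33)=10143, p(34)=12310, p(35)=14883, p(36)=17977, p(37)=21637, p(38)=26015, p(39)=31185, p(40)=37338, p(41)=44583, p(42)=53174, p(43)=63261, p(44)=75175, p(45)=89134, p(46)=105558, p(47)=124754, p(48)=147273, p(49)=173525, p(50)=204226, p(51)=239943, p(52)=281589, p(53)=329931, p(54)=386155, p(55)=451276, p(56)=526823, p(57)=614154, p(58)=715220, p(59)=831820, p(60)=966467, p(61)=1121505, p(62)=1300156, p(63)=1505499, p(64)=1741630, p(65)=2012558, p(66)=2323520, p(67)=2679689, p(68)=3087735, p(69)=3554345, p(70)=4087968, p(71)=4697205, p(72)=5392783, p(73)=6185689, p(74)=7089500, p(75)=8118264, p(76)=9289091, p(77)=10619863, p(78)=12132164, p(79)=13848650, p(80)=15796476, p(81)=18004327, p(82)=20506255, p(83)=23338469, p(84)=26543660, p(85)=30167357, p(86)=34262962, p(87)=38887673, p(88)=44108109, p(89)=49995925, p(90)=56634173, p(91)=64112359, p(92)=72533807, p(93)=82010177, p(94)=92669720, p(95)=104651419, p(96)=118114304, p(97)=133230930, p(98)=150198136, p(99)=169229875.
Final step: p(100) = p(99) + p(98) - p(95) - p(93) + p(88) + p(85) - p(78) - p(74) + p(65) + p(60) - p(49) - p(43) + p(30) + p(23) - p(8) - p(0)
= 169229875 + 150198136 - 104651419 - 82010177 + 44108109 + 30167357 - 12132164 - 7089500 + 2012558 + 966467 - 173525 - 63261 + 5604 + 1255 - 22 - 1
= 190569292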